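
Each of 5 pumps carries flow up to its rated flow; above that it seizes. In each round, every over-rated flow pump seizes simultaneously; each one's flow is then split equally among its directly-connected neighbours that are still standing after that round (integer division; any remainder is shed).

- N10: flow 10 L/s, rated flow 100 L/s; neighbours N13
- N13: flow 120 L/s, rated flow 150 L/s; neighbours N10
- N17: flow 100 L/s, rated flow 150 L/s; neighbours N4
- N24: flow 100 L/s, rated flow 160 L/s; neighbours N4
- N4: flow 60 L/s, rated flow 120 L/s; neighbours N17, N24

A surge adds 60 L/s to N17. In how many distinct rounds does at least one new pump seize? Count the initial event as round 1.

Round 1 — N17 at 160 > 150. N17 seizes.
  N17 sheds 160 L/s to N4: 160 each.
    N4: 60+160 = 220 > 120
Round 2 — N4 seizes.
  N4 sheds 220 L/s to N24: 220 each.
    N24: 100+220 = 320 > 160
Round 3 — N24 seizes.
  N24 sheds 320 L/s: no online neighbours, lost.
No further seizures.

3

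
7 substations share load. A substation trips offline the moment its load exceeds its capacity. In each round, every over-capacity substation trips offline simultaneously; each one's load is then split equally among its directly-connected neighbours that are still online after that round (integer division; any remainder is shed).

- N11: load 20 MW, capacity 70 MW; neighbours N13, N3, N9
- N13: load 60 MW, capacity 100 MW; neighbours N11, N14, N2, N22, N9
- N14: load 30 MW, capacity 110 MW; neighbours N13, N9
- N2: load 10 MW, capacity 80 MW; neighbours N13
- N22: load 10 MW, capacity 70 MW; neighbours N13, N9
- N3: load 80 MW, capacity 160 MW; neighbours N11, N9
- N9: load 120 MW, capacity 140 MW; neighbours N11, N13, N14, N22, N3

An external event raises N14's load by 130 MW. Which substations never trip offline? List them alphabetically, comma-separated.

Round 1 — N14 at 160 > 110. N14 trips offline.
  N14 sheds 160 MW to N13, N9: 80 each.
    N13: 60+80 = 140 > 100
    N9: 120+80 = 200 > 140
Round 2 — N13, N9 trip offline.
  N13 sheds 140 MW to N11, N2, N22: 46 each (2 lost).
    N11: 20+46 = 66 ≤ 70
    N2: 10+46 = 56 ≤ 80
    N22: 10+46 = 56 ≤ 70
  N9 sheds 200 MW to N11, N22, N3: 66 each (2 lost).
    N11: 66+66 = 132 > 70
    N22: 56+66 = 122 > 70
    N3: 80+66 = 146 ≤ 160
Round 3 — N11, N22 trip offline.
  N11 sheds 132 MW to N3: 132 each.
    N3: 146+132 = 278 > 160
  N22 sheds 122 MW: no online neighbours, lost.
Round 4 — N3 trips offline.
  N3 sheds 278 MW: no online neighbours, lost.
No further trips.

N2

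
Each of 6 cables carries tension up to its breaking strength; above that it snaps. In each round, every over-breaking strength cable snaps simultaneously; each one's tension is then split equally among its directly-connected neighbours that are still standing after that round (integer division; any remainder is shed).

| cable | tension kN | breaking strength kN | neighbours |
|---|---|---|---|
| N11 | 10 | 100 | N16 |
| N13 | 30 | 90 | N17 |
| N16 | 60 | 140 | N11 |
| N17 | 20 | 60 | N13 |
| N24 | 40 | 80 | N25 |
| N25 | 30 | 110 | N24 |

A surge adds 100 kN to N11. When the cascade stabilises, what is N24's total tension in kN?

40

Round 1 — N11 at 110 > 100. N11 snaps.
  N11 sheds 110 kN to N16: 110 each.
    N16: 60+110 = 170 > 140
Round 2 — N16 snaps.
  N16 sheds 170 kN: no online neighbours, lost.
No further breaks.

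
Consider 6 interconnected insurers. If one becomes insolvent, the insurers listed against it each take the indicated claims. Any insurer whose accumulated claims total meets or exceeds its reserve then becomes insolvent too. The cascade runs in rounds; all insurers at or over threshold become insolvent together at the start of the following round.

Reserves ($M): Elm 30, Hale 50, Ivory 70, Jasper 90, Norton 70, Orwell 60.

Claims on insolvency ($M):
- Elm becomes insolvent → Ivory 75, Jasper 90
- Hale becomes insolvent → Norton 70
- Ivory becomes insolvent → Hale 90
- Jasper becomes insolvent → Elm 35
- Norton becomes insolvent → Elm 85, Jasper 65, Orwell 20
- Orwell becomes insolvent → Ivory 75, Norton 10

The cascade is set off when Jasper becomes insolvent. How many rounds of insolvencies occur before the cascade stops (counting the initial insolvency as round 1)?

Round 1 — Jasper becomes insolvent (initial).
  Elm: +35 → 35 ≥ 30
Round 2 — Elm becomes insolvent.
  Ivory: +75 → 75 ≥ 70
Round 3 — Ivory becomes insolvent.
  Hale: +90 → 90 ≥ 50
Round 4 — Hale becomes insolvent.
  Norton: +70 → 70 ≥ 70
Round 5 — Norton becomes insolvent.
  Orwell: +20 → 20 < 60
No further insolvencies.

5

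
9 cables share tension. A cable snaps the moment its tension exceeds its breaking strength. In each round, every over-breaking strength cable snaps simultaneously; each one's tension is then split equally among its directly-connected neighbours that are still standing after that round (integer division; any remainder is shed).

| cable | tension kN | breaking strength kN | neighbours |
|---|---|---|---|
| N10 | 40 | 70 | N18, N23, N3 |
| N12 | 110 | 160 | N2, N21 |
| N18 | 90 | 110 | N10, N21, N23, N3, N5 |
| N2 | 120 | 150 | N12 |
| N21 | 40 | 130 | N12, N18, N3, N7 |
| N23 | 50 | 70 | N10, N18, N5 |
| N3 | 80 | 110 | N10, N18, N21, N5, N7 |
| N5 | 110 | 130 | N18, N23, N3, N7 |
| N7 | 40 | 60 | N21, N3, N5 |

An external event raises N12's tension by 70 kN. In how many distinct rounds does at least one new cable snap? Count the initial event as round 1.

Round 1 — N12 at 180 > 160. N12 snaps.
  N12 sheds 180 kN to N2, N21: 90 each.
    N2: 120+90 = 210 > 150
    N21: 40+90 = 130 ≤ 130
Round 2 — N2 snaps.
  N2 sheds 210 kN: no online neighbours, lost.
No further breaks.

2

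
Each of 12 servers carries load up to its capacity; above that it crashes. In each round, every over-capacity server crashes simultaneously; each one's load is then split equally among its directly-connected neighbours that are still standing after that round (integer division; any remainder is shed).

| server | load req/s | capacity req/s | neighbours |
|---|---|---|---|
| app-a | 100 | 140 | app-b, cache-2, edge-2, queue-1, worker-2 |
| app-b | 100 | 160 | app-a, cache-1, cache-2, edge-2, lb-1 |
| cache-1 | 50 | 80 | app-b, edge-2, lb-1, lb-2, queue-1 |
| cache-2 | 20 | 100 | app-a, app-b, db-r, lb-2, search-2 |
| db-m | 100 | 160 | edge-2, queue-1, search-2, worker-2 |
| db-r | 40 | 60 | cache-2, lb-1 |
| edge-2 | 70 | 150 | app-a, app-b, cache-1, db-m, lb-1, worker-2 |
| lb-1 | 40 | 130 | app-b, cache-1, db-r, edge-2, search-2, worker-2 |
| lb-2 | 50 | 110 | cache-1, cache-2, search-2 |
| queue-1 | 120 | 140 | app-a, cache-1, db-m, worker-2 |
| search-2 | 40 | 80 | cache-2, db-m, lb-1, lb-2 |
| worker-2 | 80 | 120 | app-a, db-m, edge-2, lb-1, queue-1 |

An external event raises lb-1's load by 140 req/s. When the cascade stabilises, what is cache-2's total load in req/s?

90

Round 1 — lb-1 at 180 > 130. lb-1 crashes.
  lb-1 sheds 180 req/s to app-b, cache-1, db-r, edge-2, search-2, worker-2: 30 each.
    app-b: 100+30 = 130 ≤ 160
    cache-1: 50+30 = 80 ≤ 80
    db-r: 40+30 = 70 > 60
    edge-2: 70+30 = 100 ≤ 150
    search-2: 40+30 = 70 ≤ 80
    worker-2: 80+30 = 110 ≤ 120
Round 2 — db-r crashes.
  db-r sheds 70 req/s to cache-2: 70 each.
    cache-2: 20+70 = 90 ≤ 100
No further crashes.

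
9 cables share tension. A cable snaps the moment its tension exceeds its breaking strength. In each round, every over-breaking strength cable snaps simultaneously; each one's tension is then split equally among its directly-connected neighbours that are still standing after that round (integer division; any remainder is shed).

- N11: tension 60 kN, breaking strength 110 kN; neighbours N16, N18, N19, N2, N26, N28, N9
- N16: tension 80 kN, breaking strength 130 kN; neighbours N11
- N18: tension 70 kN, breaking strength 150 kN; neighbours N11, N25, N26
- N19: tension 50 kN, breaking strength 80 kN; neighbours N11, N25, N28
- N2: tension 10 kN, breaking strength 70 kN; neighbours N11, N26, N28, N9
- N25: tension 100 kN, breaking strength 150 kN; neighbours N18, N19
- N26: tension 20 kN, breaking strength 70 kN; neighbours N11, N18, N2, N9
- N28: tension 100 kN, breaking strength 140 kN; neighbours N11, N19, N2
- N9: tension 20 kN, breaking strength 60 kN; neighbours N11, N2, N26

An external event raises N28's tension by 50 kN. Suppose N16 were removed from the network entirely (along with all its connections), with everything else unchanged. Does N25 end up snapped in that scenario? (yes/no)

With N16 removed:
Round 1 — N28 at 150 > 140. N28 snaps.
  N28 sheds 150 kN to N11, N19, N2: 50 each.
    N11: 60+50 = 110 ≤ 110
    N19: 50+50 = 100 > 80
    N2: 10+50 = 60 ≤ 70
Round 2 — N19 snaps.
  N19 sheds 100 kN to N11, N25: 50 each.
    N11: 110+50 = 160 > 110
    N25: 100+50 = 150 ≤ 150
Round 3 — N11 snaps.
  N11 sheds 160 kN to N18, N2, N26, N9: 40 each.
    N18: 70+40 = 110 ≤ 150
    N2: 60+40 = 100 > 70
    N26: 20+40 = 60 ≤ 70
    N9: 20+40 = 60 ≤ 60
Round 4 — N2 snaps.
  N2 sheds 100 kN to N26, N9: 50 each.
    N26: 60+50 = 110 > 70
    N9: 60+50 = 110 > 60
Round 5 — N26, N9 snap.
  N26 sheds 110 kN to N18: 110 each.
    N18: 110+110 = 220 > 150
  N9 sheds 110 kN: no online neighbours, lost.
Round 6 — N18 snaps.
  N18 sheds 220 kN to N25: 220 each.
    N25: 150+220 = 370 > 150
Round 7 — N25 snaps.
  N25 sheds 370 kN: no online neighbours, lost.
No further breaks.

yes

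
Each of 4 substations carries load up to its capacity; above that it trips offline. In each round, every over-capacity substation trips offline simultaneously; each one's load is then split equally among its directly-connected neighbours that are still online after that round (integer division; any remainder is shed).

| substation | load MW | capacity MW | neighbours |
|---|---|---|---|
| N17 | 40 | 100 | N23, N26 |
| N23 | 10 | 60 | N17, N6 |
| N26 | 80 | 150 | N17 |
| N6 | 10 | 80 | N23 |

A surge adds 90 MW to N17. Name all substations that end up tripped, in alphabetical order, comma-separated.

Round 1 — N17 at 130 > 100. N17 trips offline.
  N17 sheds 130 MW to N23, N26: 65 each.
    N23: 10+65 = 75 > 60
    N26: 80+65 = 145 ≤ 150
Round 2 — N23 trips offline.
  N23 sheds 75 MW to N6: 75 each.
    N6: 10+75 = 85 > 80
Round 3 — N6 trips offline.
  N6 sheds 85 MW: no online neighbours, lost.
No further trips.

N17, N23, N6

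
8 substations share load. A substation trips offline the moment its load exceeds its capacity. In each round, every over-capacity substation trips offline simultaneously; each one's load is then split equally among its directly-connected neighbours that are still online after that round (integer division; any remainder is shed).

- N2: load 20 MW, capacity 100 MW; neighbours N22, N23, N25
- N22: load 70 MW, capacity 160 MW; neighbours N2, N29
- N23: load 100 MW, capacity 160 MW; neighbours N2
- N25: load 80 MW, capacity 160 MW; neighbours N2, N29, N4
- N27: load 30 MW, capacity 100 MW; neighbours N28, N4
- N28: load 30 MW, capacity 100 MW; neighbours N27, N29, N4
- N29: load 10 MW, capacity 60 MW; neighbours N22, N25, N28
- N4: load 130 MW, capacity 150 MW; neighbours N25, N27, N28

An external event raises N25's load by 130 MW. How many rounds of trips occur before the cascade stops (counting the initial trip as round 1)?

3

Round 1 — N25 at 210 > 160. N25 trips offline.
  N25 sheds 210 MW to N2, N29, N4: 70 each.
    N2: 20+70 = 90 ≤ 100
    N29: 10+70 = 80 > 60
    N4: 130+70 = 200 > 150
Round 2 — N29, N4 trip offline.
  N29 sheds 80 MW to N22, N28: 40 each.
    N22: 70+40 = 110 ≤ 160
    N28: 30+40 = 70 ≤ 100
  N4 sheds 200 MW to N27, N28: 100 each.
    N27: 30+100 = 130 > 100
    N28: 70+100 = 170 > 100
Round 3 — N27, N28 trip offline.
  N27 sheds 130 MW: no online neighbours, lost.
  N28 sheds 170 MW: no online neighbours, lost.
No further trips.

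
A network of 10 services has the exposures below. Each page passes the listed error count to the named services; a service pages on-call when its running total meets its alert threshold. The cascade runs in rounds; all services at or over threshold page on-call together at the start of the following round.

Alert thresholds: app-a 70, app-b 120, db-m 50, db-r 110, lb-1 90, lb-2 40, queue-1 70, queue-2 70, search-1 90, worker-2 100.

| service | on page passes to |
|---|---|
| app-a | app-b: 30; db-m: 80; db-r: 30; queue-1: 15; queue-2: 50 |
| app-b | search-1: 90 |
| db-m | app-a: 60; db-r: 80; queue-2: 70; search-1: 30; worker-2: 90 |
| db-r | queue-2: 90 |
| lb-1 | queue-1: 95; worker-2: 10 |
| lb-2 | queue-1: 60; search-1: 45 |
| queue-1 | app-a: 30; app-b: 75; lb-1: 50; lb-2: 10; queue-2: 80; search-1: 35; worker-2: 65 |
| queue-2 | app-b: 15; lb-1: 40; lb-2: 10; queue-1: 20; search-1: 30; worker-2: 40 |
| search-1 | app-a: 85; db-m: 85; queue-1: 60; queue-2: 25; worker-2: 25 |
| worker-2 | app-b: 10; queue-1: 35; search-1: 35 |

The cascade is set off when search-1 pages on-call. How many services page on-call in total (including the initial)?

Round 1 — search-1 pages on-call (initial).
  app-a: +85 → 85 ≥ 70
  db-m: +85 → 85 ≥ 50
  queue-1: +60 → 60 < 70
  queue-2: +25 → 25 < 70
  worker-2: +25 → 25 < 100
Round 2 — app-a, db-m page on-call.
  app-b: +30 → 30 < 120
  db-r: +30+80 → 110 ≥ 110
  queue-1: +15 → 75 ≥ 70
  queue-2: +50+70 → 145 ≥ 70
  worker-2: +90 → 115 ≥ 100
Round 3 — db-r, queue-1, queue-2, worker-2 page on-call.
  app-b: +75+15+10 → 130 ≥ 120
  lb-1: +50+40 → 90 ≥ 90
  lb-2: +10+10 → 20 < 40
Round 4 — app-b, lb-1 page on-call.
No further pages.

9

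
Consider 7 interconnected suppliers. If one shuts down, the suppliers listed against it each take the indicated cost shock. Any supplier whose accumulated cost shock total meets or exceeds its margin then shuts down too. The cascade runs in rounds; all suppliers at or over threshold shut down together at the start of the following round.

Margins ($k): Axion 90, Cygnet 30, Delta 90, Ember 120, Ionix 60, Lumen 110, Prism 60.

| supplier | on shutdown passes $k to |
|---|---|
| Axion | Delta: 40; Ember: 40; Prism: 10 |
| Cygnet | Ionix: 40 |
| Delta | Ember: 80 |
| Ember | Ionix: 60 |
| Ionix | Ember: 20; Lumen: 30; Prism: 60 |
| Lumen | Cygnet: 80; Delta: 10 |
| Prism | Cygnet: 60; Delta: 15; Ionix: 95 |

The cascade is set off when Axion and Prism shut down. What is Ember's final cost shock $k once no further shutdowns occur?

60

Round 1 — Axion, Prism shut down (initial).
  Cygnet: +60 → 60 ≥ 30
  Delta: +40+15 → 55 < 90
  Ember: +40 → 40 < 120
  Ionix: +95 → 95 ≥ 60
Round 2 — Cygnet, Ionix shut down.
  Ember: +20 → 60 < 120
  Lumen: +30 → 30 < 110
No further shutdowns.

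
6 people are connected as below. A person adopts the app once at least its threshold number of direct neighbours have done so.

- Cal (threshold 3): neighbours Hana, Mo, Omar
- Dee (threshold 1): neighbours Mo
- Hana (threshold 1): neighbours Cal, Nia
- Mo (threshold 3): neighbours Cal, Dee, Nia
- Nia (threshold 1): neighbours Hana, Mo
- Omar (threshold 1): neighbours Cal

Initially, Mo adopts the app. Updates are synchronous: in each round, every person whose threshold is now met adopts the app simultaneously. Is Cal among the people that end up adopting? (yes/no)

Round 1 — Mo adopts the app (initial).
Round 2 — checking thresholds:
  Cal: 1 of 3 neighbours < 3, below threshold.
  Dee: 1 of 1 neighbours ≥ 1, adopts the app.
  Nia: 1 of 2 neighbours ≥ 1, adopts the app.
Round 3 — checking thresholds:
  Cal: 1 of 3 neighbours < 3, below threshold.
  Hana: 1 of 2 neighbours ≥ 1, adopts the app.
Round 4 — no new adoptions; cascade stops.

no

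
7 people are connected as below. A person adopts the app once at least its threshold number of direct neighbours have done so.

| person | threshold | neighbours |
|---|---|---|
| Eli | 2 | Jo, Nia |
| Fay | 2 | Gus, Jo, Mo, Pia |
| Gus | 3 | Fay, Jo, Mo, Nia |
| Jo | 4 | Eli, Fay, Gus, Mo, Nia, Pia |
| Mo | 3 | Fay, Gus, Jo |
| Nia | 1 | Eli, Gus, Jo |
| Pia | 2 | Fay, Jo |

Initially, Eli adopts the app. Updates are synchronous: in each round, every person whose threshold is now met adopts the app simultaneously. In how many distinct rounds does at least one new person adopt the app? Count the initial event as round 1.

2

Round 1 — Eli adopts the app (initial).
Round 2 — checking thresholds:
  Jo: 1 of 6 neighbours < 4, holds.
  Nia: 1 of 3 neighbours ≥ 1, adopts the app.
Round 3 — no new adoptions; cascade stops.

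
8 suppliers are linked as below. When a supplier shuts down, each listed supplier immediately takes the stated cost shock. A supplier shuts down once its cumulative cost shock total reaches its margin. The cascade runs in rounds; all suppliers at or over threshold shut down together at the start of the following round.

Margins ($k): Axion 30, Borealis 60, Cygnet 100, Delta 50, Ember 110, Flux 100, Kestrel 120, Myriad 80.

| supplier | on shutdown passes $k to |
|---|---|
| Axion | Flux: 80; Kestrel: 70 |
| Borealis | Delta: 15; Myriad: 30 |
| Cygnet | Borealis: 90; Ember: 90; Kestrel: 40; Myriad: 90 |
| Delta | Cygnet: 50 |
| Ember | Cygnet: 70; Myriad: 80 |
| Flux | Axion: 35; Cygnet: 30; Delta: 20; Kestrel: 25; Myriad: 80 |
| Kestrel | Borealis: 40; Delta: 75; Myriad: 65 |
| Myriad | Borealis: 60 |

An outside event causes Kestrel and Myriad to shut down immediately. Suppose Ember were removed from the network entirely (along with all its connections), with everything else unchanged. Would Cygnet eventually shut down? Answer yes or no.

With Ember removed:
Round 1 — Kestrel, Myriad shut down (initial).
  Borealis: +40+60 → 100 ≥ 60
  Delta: +75 → 75 ≥ 50
Round 2 — Borealis, Delta shut down.
  Cygnet: +50 → 50 < 100
No further shutdowns.

no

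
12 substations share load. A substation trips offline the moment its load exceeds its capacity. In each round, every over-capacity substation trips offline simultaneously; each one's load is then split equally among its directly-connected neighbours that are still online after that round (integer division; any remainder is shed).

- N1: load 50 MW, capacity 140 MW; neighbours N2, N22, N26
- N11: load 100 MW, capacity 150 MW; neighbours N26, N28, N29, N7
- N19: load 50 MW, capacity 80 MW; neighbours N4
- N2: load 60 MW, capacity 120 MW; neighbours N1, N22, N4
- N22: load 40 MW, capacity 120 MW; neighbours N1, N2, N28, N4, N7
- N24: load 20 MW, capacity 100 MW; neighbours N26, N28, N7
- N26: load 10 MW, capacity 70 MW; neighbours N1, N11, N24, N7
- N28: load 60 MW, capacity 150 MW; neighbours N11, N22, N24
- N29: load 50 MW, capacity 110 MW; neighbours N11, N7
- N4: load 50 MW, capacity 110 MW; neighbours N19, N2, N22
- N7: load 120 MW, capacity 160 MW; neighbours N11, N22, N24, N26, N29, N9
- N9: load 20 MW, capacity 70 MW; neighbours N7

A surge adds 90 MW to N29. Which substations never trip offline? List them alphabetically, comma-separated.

Round 1 — N29 at 140 > 110. N29 trips offline.
  N29 sheds 140 MW to N11, N7: 70 each.
    N11: 100+70 = 170 > 150
    N7: 120+70 = 190 > 160
Round 2 — N11, N7 trip offline.
  N11 sheds 170 MW to N26, N28: 85 each.
    N26: 10+85 = 95 > 70
    N28: 60+85 = 145 ≤ 150
  N7 sheds 190 MW to N22, N24, N26, N9: 47 each (2 lost).
    N22: 40+47 = 87 ≤ 120
    N24: 20+47 = 67 ≤ 100
    N26: 95+47 = 142 > 70
    N9: 20+47 = 67 ≤ 70
Round 3 — N26 trips offline.
  N26 sheds 142 MW to N1, N24: 71 each.
    N1: 50+71 = 121 ≤ 140
    N24: 67+71 = 138 > 100
Round 4 — N24 trips offline.
  N24 sheds 138 MW to N28: 138 each.
    N28: 145+138 = 283 > 150
Round 5 — N28 trips offline.
  N28 sheds 283 MW to N22: 283 each.
    N22: 87+283 = 370 > 120
Round 6 — N22 trips offline.
  N22 sheds 370 MW to N1, N2, N4: 123 each (1 lost).
    N1: 121+123 = 244 > 140
    N2: 60+123 = 183 > 120
    N4: 50+123 = 173 > 110
Round 7 — N1, N2, N4 trip offline.
  N1 sheds 244 MW: no online neighbours, lost.
  N2 sheds 183 MW: no online neighbours, lost.
  N4 sheds 173 MW to N19: 173 each.
    N19: 50+173 = 223 > 80
Round 8 — N19 trips offline.
  N19 sheds 223 MW: no online neighbours, lost.
No further trips.

N9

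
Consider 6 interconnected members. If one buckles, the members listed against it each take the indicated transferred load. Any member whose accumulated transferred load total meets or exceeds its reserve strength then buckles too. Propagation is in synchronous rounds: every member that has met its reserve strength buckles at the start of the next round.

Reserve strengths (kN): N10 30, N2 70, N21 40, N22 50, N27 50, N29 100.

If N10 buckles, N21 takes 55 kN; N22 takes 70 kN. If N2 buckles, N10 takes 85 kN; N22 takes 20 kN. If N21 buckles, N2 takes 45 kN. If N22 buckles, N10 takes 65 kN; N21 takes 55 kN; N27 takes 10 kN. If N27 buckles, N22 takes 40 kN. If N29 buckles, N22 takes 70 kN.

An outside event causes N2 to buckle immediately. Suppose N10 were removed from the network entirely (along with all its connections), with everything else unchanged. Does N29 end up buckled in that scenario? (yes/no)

no

With N10 removed:
Round 1 — N2 buckles (initial).
  N22: +20 → 20 < 50
No further bucklings.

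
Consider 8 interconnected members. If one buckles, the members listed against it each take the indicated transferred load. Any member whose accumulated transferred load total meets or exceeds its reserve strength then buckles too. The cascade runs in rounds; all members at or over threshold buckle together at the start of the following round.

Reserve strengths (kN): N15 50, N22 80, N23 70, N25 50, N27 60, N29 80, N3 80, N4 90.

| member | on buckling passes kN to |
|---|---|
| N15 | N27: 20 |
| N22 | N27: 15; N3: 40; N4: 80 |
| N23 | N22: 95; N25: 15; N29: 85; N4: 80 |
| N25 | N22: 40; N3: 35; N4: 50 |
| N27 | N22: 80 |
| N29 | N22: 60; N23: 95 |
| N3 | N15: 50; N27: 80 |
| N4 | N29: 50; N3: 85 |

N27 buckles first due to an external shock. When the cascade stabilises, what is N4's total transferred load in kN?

80

Round 1 — N27 buckles (initial).
  N22: +80 → 80 ≥ 80
Round 2 — N22 buckles.
  N3: +40 → 40 < 80
  N4: +80 → 80 < 90
No further bucklings.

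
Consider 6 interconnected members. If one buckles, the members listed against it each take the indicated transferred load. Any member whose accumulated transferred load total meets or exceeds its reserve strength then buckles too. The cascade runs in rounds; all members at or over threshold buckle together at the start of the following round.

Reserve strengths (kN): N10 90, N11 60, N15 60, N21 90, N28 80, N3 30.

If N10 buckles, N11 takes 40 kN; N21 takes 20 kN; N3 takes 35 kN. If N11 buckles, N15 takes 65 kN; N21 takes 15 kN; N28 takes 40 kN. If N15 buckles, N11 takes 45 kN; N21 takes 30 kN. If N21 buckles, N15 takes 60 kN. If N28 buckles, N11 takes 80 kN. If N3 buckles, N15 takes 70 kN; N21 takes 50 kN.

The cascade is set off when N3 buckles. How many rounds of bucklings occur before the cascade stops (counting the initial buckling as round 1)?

Round 1 — N3 buckles (initial).
  N15: +70 → 70 ≥ 60
  N21: +50 → 50 < 90
Round 2 — N15 buckles.
  N11: +45 → 45 < 60
  N21: +30 → 80 < 90
No further bucklings.

2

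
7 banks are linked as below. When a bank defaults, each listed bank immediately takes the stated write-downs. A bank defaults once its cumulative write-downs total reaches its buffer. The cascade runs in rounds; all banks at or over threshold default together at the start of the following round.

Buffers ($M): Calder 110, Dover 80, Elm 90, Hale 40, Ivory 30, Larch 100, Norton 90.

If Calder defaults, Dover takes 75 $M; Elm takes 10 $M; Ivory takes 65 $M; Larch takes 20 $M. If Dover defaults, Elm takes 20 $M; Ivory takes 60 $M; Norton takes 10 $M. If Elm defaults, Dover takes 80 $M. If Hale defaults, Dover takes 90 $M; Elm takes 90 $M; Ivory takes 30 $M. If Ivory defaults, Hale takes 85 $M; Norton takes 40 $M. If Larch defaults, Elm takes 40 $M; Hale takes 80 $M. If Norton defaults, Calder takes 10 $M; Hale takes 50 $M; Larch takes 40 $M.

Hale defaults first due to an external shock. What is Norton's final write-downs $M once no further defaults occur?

50

Round 1 — Hale defaults (initial).
  Dover: +90 → 90 ≥ 80
  Elm: +90 → 90 ≥ 90
  Ivory: +30 → 30 ≥ 30
Round 2 — Dover, Elm, Ivory default.
  Norton: +10+40 → 50 < 90
No further defaults.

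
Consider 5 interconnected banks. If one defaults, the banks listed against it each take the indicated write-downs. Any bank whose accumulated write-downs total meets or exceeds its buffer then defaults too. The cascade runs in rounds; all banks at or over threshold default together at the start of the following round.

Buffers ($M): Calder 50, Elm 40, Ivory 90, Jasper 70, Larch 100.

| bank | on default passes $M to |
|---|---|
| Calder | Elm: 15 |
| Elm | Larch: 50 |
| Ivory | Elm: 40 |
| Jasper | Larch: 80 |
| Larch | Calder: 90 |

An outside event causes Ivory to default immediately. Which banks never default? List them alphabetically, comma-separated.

Calder, Jasper, Larch

Round 1 — Ivory defaults (initial).
  Elm: +40 → 40 ≥ 40
Round 2 — Elm defaults.
  Larch: +50 → 50 < 100
No further defaults.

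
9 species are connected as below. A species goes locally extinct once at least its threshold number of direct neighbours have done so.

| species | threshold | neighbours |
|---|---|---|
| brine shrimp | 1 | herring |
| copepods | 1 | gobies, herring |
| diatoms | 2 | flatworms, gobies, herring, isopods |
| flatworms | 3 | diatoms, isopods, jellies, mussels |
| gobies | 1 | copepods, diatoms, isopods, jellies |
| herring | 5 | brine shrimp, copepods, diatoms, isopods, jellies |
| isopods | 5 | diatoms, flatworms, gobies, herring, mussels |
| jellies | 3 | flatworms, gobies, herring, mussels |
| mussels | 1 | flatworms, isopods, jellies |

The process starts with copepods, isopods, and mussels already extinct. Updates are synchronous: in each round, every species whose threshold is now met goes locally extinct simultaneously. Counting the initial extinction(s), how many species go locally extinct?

7

Round 1 — copepods, isopods, mussels go locally extinct (initial).
Round 2 — checking thresholds:
  diatoms: 1 of 4 neighbours < 2, below threshold.
  flatworms: 2 of 4 neighbours < 3, below threshold.
  gobies: 2 of 4 neighbours ≥ 1, goes locally extinct.
  herring: 2 of 5 neighbours < 5, below threshold.
  jellies: 1 of 4 neighbours < 3, below threshold.
Round 3 — checking thresholds:
  diatoms: 2 of 4 neighbours ≥ 2, goes locally extinct.
  flatworms: 2 of 4 neighbours < 3, below threshold.
  herring: 2 of 5 neighbours < 5, below threshold.
  jellies: 2 of 4 neighbours < 3, below threshold.
Round 4 — checking thresholds:
  flatworms: 3 of 4 neighbours ≥ 3, goes locally extinct.
  herring: 3 of 5 neighbours < 5, below threshold.
  jellies: 2 of 4 neighbours < 3, below threshold.
Round 5 — checking thresholds:
  herring: 3 of 5 neighbours < 5, below threshold.
  jellies: 3 of 4 neighbours ≥ 3, goes locally extinct.
Round 6 — no new extinctions; cascade stops.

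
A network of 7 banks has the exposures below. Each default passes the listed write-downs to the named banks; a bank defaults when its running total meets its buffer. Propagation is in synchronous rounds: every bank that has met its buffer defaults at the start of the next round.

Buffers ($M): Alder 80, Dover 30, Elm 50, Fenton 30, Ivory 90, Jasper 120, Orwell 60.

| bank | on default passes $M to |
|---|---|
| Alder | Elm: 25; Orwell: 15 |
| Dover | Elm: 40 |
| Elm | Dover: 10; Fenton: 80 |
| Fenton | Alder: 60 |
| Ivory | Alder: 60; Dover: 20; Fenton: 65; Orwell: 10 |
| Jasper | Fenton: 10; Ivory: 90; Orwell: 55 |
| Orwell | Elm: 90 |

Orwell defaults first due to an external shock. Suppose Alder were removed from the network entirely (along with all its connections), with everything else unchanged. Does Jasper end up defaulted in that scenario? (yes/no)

no

With Alder removed:
Round 1 — Orwell defaults (initial).
  Elm: +90 → 90 ≥ 50
Round 2 — Elm defaults.
  Dover: +10 → 10 < 30
  Fenton: +80 → 80 ≥ 30
Round 3 — Fenton defaults.
No further defaults.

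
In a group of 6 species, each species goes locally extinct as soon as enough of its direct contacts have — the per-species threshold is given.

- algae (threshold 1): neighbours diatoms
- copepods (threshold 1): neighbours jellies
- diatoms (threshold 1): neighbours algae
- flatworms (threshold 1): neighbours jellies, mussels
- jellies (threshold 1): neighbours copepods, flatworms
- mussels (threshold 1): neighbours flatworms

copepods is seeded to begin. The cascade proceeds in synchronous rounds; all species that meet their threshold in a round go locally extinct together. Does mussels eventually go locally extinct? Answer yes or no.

yes

Round 1 — copepods goes locally extinct (initial).
Round 2 — checking thresholds:
  jellies: 1 of 2 neighbours ≥ 1, goes locally extinct.
Round 3 — checking thresholds:
  flatworms: 1 of 2 neighbours ≥ 1, goes locally extinct.
Round 4 — checking thresholds:
  mussels: 1 of 1 neighbours ≥ 1, goes locally extinct.
Round 5 — no new extinctions; cascade stops.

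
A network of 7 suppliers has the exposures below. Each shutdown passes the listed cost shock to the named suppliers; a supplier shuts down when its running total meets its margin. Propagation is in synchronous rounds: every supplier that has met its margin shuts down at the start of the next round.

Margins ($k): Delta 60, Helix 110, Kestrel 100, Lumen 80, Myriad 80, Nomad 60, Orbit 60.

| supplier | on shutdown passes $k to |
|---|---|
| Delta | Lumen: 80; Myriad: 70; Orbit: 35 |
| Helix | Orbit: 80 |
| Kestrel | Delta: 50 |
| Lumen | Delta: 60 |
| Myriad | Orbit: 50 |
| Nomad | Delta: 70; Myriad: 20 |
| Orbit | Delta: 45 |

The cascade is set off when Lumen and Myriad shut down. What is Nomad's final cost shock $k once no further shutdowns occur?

Round 1 — Lumen, Myriad shut down (initial).
  Delta: +60 → 60 ≥ 60
  Orbit: +50 → 50 < 60
Round 2 — Delta shuts down.
  Orbit: +35 → 85 ≥ 60
Round 3 — Orbit shuts down.
No further shutdowns.

0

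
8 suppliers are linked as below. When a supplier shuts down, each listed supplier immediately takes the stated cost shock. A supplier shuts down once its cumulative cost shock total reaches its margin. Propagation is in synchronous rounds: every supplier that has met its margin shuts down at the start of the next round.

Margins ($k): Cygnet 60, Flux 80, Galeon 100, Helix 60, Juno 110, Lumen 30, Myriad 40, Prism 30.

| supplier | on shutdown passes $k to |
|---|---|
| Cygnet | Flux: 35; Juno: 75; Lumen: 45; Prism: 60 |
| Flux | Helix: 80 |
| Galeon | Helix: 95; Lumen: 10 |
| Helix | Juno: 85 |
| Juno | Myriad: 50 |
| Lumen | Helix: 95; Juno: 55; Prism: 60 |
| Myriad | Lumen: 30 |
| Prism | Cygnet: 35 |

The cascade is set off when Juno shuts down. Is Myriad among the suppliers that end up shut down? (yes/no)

Round 1 — Juno shuts down (initial).
  Myriad: +50 → 50 ≥ 40
Round 2 — Myriad shuts down.
  Lumen: +30 → 30 ≥ 30
Round 3 — Lumen shuts down.
  Helix: +95 → 95 ≥ 60
  Prism: +60 → 60 ≥ 30
Round 4 — Helix, Prism shut down.
  Cygnet: +35 → 35 < 60
No further shutdowns.

yes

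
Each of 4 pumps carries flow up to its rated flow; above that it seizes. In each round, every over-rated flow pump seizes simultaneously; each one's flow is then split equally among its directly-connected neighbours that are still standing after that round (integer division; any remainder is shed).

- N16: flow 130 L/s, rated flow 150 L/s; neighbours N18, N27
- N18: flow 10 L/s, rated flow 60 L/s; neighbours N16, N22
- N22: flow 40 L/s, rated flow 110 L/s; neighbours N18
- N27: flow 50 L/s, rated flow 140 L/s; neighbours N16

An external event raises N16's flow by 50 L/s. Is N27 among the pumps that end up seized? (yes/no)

Round 1 — N16 at 180 > 150. N16 seizes.
  N16 sheds 180 L/s to N18, N27: 90 each.
    N18: 10+90 = 100 > 60
    N27: 50+90 = 140 ≤ 140
Round 2 — N18 seizes.
  N18 sheds 100 L/s to N22: 100 each.
    N22: 40+100 = 140 > 110
Round 3 — N22 seizes.
  N22 sheds 140 L/s: no online neighbours, lost.
No further seizures.

no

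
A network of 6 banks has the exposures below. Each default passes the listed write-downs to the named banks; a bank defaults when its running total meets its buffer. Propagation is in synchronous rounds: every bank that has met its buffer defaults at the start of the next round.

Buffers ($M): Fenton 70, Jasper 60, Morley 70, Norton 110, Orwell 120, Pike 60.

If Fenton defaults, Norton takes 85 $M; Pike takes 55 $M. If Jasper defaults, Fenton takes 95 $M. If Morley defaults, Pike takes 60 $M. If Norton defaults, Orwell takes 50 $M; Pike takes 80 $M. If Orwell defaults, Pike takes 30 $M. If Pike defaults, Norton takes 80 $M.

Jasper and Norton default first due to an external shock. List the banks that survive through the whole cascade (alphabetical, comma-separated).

Round 1 — Jasper, Norton default (initial).
  Fenton: +95 → 95 ≥ 70
  Orwell: +50 → 50 < 120
  Pike: +80 → 80 ≥ 60
Round 2 — Fenton, Pike default.
No further defaults.

Morley, Orwell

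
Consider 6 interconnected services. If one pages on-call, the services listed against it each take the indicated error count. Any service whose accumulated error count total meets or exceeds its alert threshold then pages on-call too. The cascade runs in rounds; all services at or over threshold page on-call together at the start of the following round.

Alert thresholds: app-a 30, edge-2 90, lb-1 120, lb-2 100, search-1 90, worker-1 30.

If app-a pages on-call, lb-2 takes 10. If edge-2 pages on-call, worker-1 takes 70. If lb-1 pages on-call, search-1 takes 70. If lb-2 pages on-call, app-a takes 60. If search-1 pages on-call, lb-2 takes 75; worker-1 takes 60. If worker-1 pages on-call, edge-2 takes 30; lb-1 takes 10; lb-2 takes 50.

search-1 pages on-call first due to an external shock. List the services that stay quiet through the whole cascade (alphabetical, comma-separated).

edge-2, lb-1

Round 1 — search-1 pages on-call (initial).
  lb-2: +75 → 75 < 100
  worker-1: +60 → 60 ≥ 30
Round 2 — worker-1 pages on-call.
  edge-2: +30 → 30 < 90
  lb-1: +10 → 10 < 120
  lb-2: +50 → 125 ≥ 100
Round 3 — lb-2 pages on-call.
  app-a: +60 → 60 ≥ 30
Round 4 — app-a pages on-call.
No further pages.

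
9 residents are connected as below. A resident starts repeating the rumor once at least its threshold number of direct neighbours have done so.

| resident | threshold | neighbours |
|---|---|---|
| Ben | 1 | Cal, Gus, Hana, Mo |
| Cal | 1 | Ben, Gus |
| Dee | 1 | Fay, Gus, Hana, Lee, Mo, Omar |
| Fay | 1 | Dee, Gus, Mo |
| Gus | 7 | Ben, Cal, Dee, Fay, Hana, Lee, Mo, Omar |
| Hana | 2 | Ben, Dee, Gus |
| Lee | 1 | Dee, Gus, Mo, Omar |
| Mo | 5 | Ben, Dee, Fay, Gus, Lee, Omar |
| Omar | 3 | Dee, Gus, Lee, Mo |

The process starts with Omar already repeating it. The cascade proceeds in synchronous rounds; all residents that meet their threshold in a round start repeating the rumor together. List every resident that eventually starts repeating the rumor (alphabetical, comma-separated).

Dee, Fay, Lee, Omar

Round 1 — Omar starts repeating the rumor (initial).
Round 2 — checking thresholds:
  Dee: 1 of 6 neighbours ≥ 1, starts repeating the rumor.
  Gus: 1 of 8 neighbours < 7, holds.
  Lee: 1 of 4 neighbours ≥ 1, starts repeating the rumor.
  Mo: 1 of 6 neighbours < 5, holds.
Round 3 — checking thresholds:
  Fay: 1 of 3 neighbours ≥ 1, starts repeating the rumor.
  Gus: 3 of 8 neighbours < 7, holds.
  Hana: 1 of 3 neighbours < 2, holds.
  Mo: 3 of 6 neighbours < 5, holds.
Round 4 — no new spreads; cascade stops.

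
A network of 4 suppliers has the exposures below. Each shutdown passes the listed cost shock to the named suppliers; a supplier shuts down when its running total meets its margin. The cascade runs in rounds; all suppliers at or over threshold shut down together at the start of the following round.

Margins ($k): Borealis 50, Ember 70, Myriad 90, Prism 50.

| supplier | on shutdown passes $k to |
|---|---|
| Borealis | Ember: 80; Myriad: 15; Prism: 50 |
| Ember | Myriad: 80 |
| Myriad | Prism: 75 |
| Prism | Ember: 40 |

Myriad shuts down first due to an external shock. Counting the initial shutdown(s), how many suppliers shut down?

2

Round 1 — Myriad shuts down (initial).
  Prism: +75 → 75 ≥ 50
Round 2 — Prism shuts down.
  Ember: +40 → 40 < 70
No further shutdowns.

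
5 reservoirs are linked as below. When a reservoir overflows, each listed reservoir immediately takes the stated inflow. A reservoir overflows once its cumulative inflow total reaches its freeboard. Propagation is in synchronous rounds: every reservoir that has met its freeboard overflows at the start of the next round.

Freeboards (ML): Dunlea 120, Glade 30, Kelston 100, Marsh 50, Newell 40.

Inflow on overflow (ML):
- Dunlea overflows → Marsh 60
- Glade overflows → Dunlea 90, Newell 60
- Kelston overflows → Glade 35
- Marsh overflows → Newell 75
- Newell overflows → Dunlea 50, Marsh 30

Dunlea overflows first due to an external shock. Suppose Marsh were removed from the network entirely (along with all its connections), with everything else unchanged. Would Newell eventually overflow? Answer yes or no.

no

With Marsh removed:
Round 1 — Dunlea overflows (initial).
No further overflows.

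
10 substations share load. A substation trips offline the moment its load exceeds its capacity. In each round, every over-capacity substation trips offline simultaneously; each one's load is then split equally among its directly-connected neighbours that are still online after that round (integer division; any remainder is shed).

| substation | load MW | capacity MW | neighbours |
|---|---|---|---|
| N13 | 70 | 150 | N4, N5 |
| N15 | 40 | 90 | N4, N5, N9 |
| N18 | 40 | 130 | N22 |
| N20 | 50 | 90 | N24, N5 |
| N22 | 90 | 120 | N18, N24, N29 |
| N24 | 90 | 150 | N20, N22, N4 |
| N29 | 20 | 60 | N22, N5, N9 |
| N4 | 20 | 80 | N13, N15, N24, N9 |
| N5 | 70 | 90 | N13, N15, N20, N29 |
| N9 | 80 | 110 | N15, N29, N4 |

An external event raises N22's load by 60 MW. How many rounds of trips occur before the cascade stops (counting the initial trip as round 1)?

Round 1 — N22 at 150 > 120. N22 trips offline.
  N22 sheds 150 MW to N18, N24, N29: 50 each.
    N18: 40+50 = 90 ≤ 130
    N24: 90+50 = 140 ≤ 150
    N29: 20+50 = 70 > 60
Round 2 — N29 trips offline.
  N29 sheds 70 MW to N5, N9: 35 each.
    N5: 70+35 = 105 > 90
    N9: 80+35 = 115 > 110
Round 3 — N5, N9 trip offline.
  N5 sheds 105 MW to N13, N15, N20: 35 each.
    N13: 70+35 = 105 ≤ 150
    N15: 40+35 = 75 ≤ 90
    N20: 50+35 = 85 ≤ 90
  N9 sheds 115 MW to N15, N4: 57 each (1 lost).
    N15: 75+57 = 132 > 90
    N4: 20+57 = 77 ≤ 80
Round 4 — N15 trips offline.
  N15 sheds 132 MW to N4: 132 each.
    N4: 77+132 = 209 > 80
Round 5 — N4 trips offline.
  N4 sheds 209 MW to N13, N24: 104 each (1 lost).
    N13: 105+104 = 209 > 150
    N24: 140+104 = 244 > 150
Round 6 — N13, N24 trip offline.
  N13 sheds 209 MW: no online neighbours, lost.
  N24 sheds 244 MW to N20: 244 each.
    N20: 85+244 = 329 > 90
Round 7 — N20 trips offline.
  N20 sheds 329 MW: no online neighbours, lost.
No further trips.

7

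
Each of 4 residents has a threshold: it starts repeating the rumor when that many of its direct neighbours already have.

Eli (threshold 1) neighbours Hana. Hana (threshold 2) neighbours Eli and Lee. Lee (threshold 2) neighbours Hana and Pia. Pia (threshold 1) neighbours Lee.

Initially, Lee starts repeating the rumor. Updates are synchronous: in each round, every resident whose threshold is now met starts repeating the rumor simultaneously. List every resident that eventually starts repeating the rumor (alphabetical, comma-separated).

Lee, Pia

Round 1 — Lee starts repeating the rumor (initial).
Round 2 — checking thresholds:
  Hana: 1 of 2 neighbours < 2, not yet.
  Pia: 1 of 1 neighbours ≥ 1, starts repeating the rumor.
Round 3 — no new spreads; cascade stops.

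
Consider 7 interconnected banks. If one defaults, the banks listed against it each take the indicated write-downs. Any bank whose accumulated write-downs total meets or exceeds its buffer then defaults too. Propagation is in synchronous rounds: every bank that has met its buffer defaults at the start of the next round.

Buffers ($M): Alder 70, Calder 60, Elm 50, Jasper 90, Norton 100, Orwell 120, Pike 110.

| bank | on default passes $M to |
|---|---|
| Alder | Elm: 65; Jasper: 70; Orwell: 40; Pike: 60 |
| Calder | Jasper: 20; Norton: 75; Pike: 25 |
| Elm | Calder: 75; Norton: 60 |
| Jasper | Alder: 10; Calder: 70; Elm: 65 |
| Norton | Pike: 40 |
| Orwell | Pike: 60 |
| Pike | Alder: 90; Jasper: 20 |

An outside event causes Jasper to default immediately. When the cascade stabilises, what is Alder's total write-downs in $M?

Round 1 — Jasper defaults (initial).
  Alder: +10 → 10 < 70
  Calder: +70 → 70 ≥ 60
  Elm: +65 → 65 ≥ 50
Round 2 — Calder, Elm default.
  Norton: +75+60 → 135 ≥ 100
  Pike: +25 → 25 < 110
Round 3 — Norton defaults.
  Pike: +40 → 65 < 110
No further defaults.

10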